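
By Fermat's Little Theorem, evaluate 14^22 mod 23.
By Fermat's Little Theorem, 14^{22} ≡ 1 (mod 23) since 23 is prime and gcd(14, 23) = 1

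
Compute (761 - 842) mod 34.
21

(761 - 842) = -81
-81 mod 34 = 21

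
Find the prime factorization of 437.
19 × 23

Divide by primes starting from smallest:
437 ÷ 19 = 23
23 ÷ 23 = 1

437 = 19 × 23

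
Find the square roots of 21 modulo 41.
The square roots of 21 mod 41 are 12 and 29. Verify: 12² = 144 ≡ 21 (mod 41)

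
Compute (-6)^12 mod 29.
Using repeated squaring. (-6) ≡ 23 (mod 29). 12 = 8 + 4 (binary 1100). Repeated squaring mod 29: 23^1 ≡ 23; 23^2 ≡ 23² = 529 ≡ 7; 23^4 ≡ 7² = 49 ≡ 20; 23^8 ≡ 20² = 400 ≡ 23. Multiply: (-6)^12 ≡ 23^8 × 23^4 ≡ 23 × 20 (mod 29): 23 × 20 = 460 ≡ 25. So (-6)^12 ≡ 25 (mod 29).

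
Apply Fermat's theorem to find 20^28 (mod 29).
By Fermat's Little Theorem, 20^{28} ≡ 1 (mod 29) since 29 is prime and gcd(20, 29) = 1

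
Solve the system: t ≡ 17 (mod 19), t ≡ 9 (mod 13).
M = 19 × 13 = 247. M₁ = 13, y₁ ≡ 3 (mod 19). M₂ = 19, y₂ ≡ 11 (mod 13). t = 17×13×3 + 9×19×11 ≡ 74 (mod 247)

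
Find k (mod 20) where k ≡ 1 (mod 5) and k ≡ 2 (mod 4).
M = 5 × 4 = 20. M₁ = 4, y₁ ≡ 4 (mod 5). M₂ = 5, y₂ ≡ 1 (mod 4). k = 1×4×4 + 2×5×1 ≡ 6 (mod 20)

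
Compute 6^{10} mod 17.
15

Using successive squaring:
Binary expansion of 10: 1010
Powers of 6 mod 17 (each is the square of the previous):
  6^1 ≡ 6 (mod 17)
  6^2 ≡ 6² = 36 ≡ 2 (mod 17)
  6^4 ≡ 2² = 4 ≡ 4 (mod 17)
  6^8 ≡ 4² = 16 ≡ 16 (mod 17)
10 = 8 + 2, so 6^10 = 6^8 × 6^2 ≡ 16 × 2 (mod 17)
Multiplying step by step:
  16 × 2 = 32 ≡ 15 (mod 17)
Result: 6^10 ≡ 15 (mod 17)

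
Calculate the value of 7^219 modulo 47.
Using Fermat: 7^{46} ≡ 1 (mod 47). 219 ≡ 35 (mod 46). So 7^{219} ≡ 7^{35} ≡ 17 (mod 47)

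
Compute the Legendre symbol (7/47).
(7/47) = 7^{23} mod 47 = 1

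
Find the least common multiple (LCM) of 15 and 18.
90

First find GCD(15, 18) using the Euclidean algorithm:
15 = 0 × 18 + 15
18 = 1 × 15 + 3
15 = 5 × 3 + 0
GCD(15, 18) = 3

LCM formula: LCM(a, b) = (a × b) / GCD(a, b)
LCM(15, 18) = (15 × 18) / 3
LCM(15, 18) = 270 / 3
LCM(15, 18) = 90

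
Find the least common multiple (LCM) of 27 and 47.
1269

First find GCD(27, 47) using the Euclidean algorithm:
27 = 0 × 47 + 27
47 = 1 × 27 + 20
27 = 1 × 20 + 7
20 = 2 × 7 + 6
7 = 1 × 6 + 1
6 = 6 × 1 + 0
GCD(27, 47) = 1

LCM formula: LCM(a, b) = (a × b) / GCD(a, b)
LCM(27, 47) = (27 × 47) / 1
LCM(27, 47) = 1269 / 1
LCM(27, 47) = 1269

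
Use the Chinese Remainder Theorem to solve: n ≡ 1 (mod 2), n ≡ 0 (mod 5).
M = 2 × 5 = 10. M₁ = 5, y₁ ≡ 1 (mod 2). M₂ = 2, y₂ ≡ 3 (mod 5). n = 1×5×1 + 0×2×3 ≡ 5 (mod 10)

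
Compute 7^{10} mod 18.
7

Using successive squaring:
Binary expansion of 10: 1010
Powers of 7 mod 18 (each is the square of the previous):
  7^1 ≡ 7 (mod 18)
  7^2 ≡ 7² = 49 ≡ 13 (mod 18)
  7^4 ≡ 13² = 169 ≡ 7 (mod 18)
  7^8 ≡ 7² = 49 ≡ 13 (mod 18)
10 = 8 + 2, so 7^10 = 7^8 × 7^2 ≡ 13 × 13 (mod 18)
Multiplying step by step:
  13 × 13 = 169 ≡ 7 (mod 18)
Result: 7^10 ≡ 7 (mod 18)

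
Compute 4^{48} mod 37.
10

Using successive squaring:
Binary expansion of 48: 110000
Powers of 4 mod 37 (each is the square of the previous):
  4^1 ≡ 4 (mod 37)
  4^2 ≡ 4² = 16 ≡ 16 (mod 37)
  4^4 ≡ 16² = 256 ≡ 34 (mod 37)
  4^8 ≡ 34² = 1156 ≡ 9 (mod 37)
  4^16 ≡ 9² = 81 ≡ 7 (mod 37)
  4^32 ≡ 7² = 49 ≡ 12 (mod 37)
48 = 32 + 16, so 4^48 = 4^32 × 4^16 ≡ 12 × 7 (mod 37)
Multiplying step by step:
  12 × 7 = 84 ≡ 10 (mod 37)
Result: 4^48 ≡ 10 (mod 37)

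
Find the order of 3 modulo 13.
Powers of 3 mod 13: 3^1≡3, 3^2≡9, 3^3≡1. Order = 3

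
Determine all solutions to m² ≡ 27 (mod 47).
The square roots of 27 mod 47 are 36 and 11. Verify: 36² = 1296 ≡ 27 (mod 47)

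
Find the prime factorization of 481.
13 × 37

Divide by primes starting from smallest:
481 ÷ 13 = 37
37 ÷ 37 = 1

481 = 13 × 37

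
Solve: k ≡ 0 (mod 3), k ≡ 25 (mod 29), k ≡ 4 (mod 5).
M = 3 × 29 × 5 = 435. M₁ = 145, y₁ ≡ 1 (mod 3). M₂ = 15, y₂ ≡ 2 (mod 29). M₃ = 87, y₃ ≡ 3 (mod 5). k = 0×145×1 + 25×15×2 + 4×87×3 ≡ 54 (mod 435)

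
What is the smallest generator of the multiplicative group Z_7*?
p - 1 = 6 has prime divisors 2, 3. h is a primitive root mod 7 iff h^(6/q) ≢ 1 (mod 7) for each such q.
h = 2: 2^3 ≡ 1, 2^2 ≡ 4 (mod 7); 2^3 ≡ 1, so not a primitive root.
h = 3: 3^3 ≡ 6, 3^2 ≡ 2 (mod 7); none is 1, so 3 has order 6 and is a primitive root.
The smallest primitive root mod 7 is g = 3.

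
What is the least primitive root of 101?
2

A primitive root g modulo p has order p-1 = 100
Prime divisors of 100: [2, 5]
g is a primitive root iff g^(100/q) ≢ 1 (mod 101) for each prime divisor q
Testing small values:
  g = 2: 2^50 ≡ 100, 2^20 ≡ 95 (mod 101) → none is 1, primitive root!
The smallest primitive root is 2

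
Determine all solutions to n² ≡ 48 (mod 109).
The square roots of 48 mod 109 are 22 and 87. Verify: 22² = 484 ≡ 48 (mod 109)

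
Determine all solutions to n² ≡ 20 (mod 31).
The square roots of 20 mod 31 are 19 and 12. Verify: 19² = 361 ≡ 20 (mod 31)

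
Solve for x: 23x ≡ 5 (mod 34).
15

Since gcd(23, 34) = 1 divides 5, a solution exists.
Multiply both sides by the inverse of 23 mod 34:
  23^(-1) mod 34 = 3
  x ≡ 3 × 5 ≡ 15 ≡ 15 (mod 34)
Verification: 23 × 15 = 345 = 10 × 34 + 5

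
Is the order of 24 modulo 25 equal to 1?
No, the actual order is 2, not 1.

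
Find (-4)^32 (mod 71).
Using repeated squaring. (-4) ≡ 67 (mod 71). 32 = 32 (binary 100000). Repeated squaring mod 71: 67^1 ≡ 67; 67^2 ≡ 67² = 4489 ≡ 16; 67^4 ≡ 16² = 256 ≡ 43; 67^8 ≡ 43² = 1849 ≡ 3; 67^16 ≡ 3² = 9 ≡ 9; 67^32 ≡ 9² = 81 ≡ 10. So (-4)^32 ≡ 10 (mod 71).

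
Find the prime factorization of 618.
2 × 3 × 103

Divide by primes starting from smallest:
618 ÷ 2 = 309
309 ÷ 3 = 103
103 ÷ 103 = 1

618 = 2 × 3 × 103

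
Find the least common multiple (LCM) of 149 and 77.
11473

First find GCD(149, 77) using the Euclidean algorithm:
149 = 1 × 77 + 72
77 = 1 × 72 + 5
72 = 14 × 5 + 2
5 = 2 × 2 + 1
2 = 2 × 1 + 0
GCD(149, 77) = 1

LCM formula: LCM(a, b) = (a × b) / GCD(a, b)
LCM(149, 77) = (149 × 77) / 1
LCM(149, 77) = 11473 / 1
LCM(149, 77) = 11473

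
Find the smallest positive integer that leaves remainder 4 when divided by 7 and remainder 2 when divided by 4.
M = 7 × 4 = 28. M₁ = 4, y₁ ≡ 2 (mod 7). M₂ = 7, y₂ ≡ 3 (mod 4). t = 4×4×2 + 2×7×3 ≡ 18 (mod 28). The smallest positive such number is 18.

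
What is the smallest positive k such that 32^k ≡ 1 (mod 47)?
Powers of 32 mod 47: 32^1≡32, 32^2≡37, 32^3≡9, 32^4≡6, 32^5≡4, 32^6≡34, 32^7≡7, 32^8≡36, 32^9≡24, 32^10≡16, 32^11≡42, 32^12≡28, 32^13≡3, 32^14≡2, 32^15≡17, 32^16≡27, 32^17≡18, 32^18≡12, 32^19≡8, 32^20≡21, 32^21≡14, 32^22≡25, 32^23≡1. Order = 23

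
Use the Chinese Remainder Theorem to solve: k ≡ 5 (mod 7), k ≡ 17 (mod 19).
131

Using the Chinese Remainder Theorem:
M = product of moduli = 133
For equation 1: M_1 = 19, 19 ≡ 5 (mod 7), inverse of 19 mod 7 is 3 (check: 5 × 3 = 15 ≡ 1 (mod 7))
For equation 2: M_2 = 7, 7 ≡ 7 (mod 19), inverse of 7 mod 19 is 11 (check: 7 × 11 = 77 ≡ 1 (mod 19))
Combine: k ≡ Σ r_i×M_i×(M_i⁻¹ mod m_i) = 5×19×3 + 17×7×11 = 285 + 1309 = 1594
1594 mod 133 = 131
k ≡ 131 (mod 133)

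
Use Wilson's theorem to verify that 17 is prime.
(16)! mod 17 = 16. Since this equals -1 (mod 17), Wilson confirms 17 is prime.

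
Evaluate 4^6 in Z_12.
6 = 4 + 2 (binary 110). Repeated squaring mod 12: 4^1 ≡ 4; 4^2 ≡ 4² = 16 ≡ 4; 4^4 ≡ 4² = 16 ≡ 4. Multiply: 4^6 = 4^4 × 4^2 ≡ 4 × 4 (mod 12): 4 × 4 = 16 ≡ 4. So 4^6 ≡ 4 (mod 12).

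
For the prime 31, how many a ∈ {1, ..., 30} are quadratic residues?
For prime 31, there are (p-1)/2 = (31-1)/2 = 15 quadratic residues (excluding 0).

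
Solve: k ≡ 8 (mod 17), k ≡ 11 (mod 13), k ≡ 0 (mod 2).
M = 17 × 13 × 2 = 442. M₁ = 26, y₁ ≡ 2 (mod 17). M₂ = 34, y₂ ≡ 5 (mod 13). M₃ = 221, y₃ ≡ 1 (mod 2). k = 8×26×2 + 11×34×5 + 0×221×1 ≡ 76 (mod 442)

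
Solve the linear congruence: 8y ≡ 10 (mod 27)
8

Since gcd(8, 27) = 1 divides 10, a solution exists.
Multiply both sides by the inverse of 8 mod 27:
  8^(-1) mod 27 = 17
  x ≡ 17 × 10 ≡ 170 ≡ 8 (mod 27)
Verification: 8 × 8 = 64 = 2 × 27 + 10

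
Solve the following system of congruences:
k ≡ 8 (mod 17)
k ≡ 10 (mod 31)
382

Using the Chinese Remainder Theorem:
M = product of moduli = 527
For equation 1: M_1 = 31, 31 ≡ 14 (mod 17), inverse of 31 mod 17 is 11 (check: 14 × 11 = 154 ≡ 1 (mod 17))
For equation 2: M_2 = 17, 17 ≡ 17 (mod 31), inverse of 17 mod 31 is 11 (check: 17 × 11 = 187 ≡ 1 (mod 31))
Combine: k ≡ Σ r_i×M_i×(M_i⁻¹ mod m_i) = 8×31×11 + 10×17×11 = 2728 + 1870 = 4598
4598 mod 527 = 382
k ≡ 382 (mod 527)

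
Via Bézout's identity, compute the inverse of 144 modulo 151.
Extended GCD: 144(43) + 151(-41) = 1. So 144^(-1) ≡ 43 ≡ 43 (mod 151). Verify: 144 × 43 = 6192 ≡ 1 (mod 151)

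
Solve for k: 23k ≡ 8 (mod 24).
16

Since gcd(23, 24) = 1 divides 8, a solution exists.
Multiply both sides by the inverse of 23 mod 24:
  23^(-1) mod 24 = 23
  x ≡ 23 × 8 ≡ 184 ≡ 16 (mod 24)
Verification: 23 × 16 = 368 = 15 × 24 + 8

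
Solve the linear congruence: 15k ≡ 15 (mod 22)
1

Since gcd(15, 22) = 1 divides 15, a solution exists.
Multiply both sides by the inverse of 15 mod 22:
  15^(-1) mod 22 = 3
  x ≡ 3 × 15 ≡ 45 ≡ 1 (mod 22)
Verification: 15 × 1 = 15 = 0 × 22 + 15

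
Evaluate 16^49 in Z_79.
Using repeated squaring. 49 = 32 + 16 + 1 (binary 110001). Repeated squaring mod 79: 16^1 ≡ 16; 16^2 ≡ 16² = 256 ≡ 19; 16^4 ≡ 19² = 361 ≡ 45; 16^8 ≡ 45² = 2025 ≡ 50; 16^16 ≡ 50² = 2500 ≡ 51; 16^32 ≡ 51² = 2601 ≡ 73. Multiply: 16^49 = 16^32 × 16^16 × 16^1 ≡ 73 × 51 × 16 (mod 79): 73 × 51 = 3723 ≡ 10; 10 × 16 = 160 ≡ 2. So 16^49 ≡ 2 (mod 79).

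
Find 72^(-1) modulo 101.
94

Using Extended Euclidean Algorithm:
gcd(72, 101) = 1
Bezout coefficients: 72 × -7 + 101 × 5 = 1
So 72 × -7 ≡ 1 (mod 101)
The inverse is -7 mod 101 = 94
Verification: 72 × 94 = 6768 = 67 × 101 + 1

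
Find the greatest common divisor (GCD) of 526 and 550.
2

Using the Euclidean algorithm:
526 = 0 × 550 + 526
550 = 1 × 526 + 24
526 = 21 × 24 + 22
24 = 1 × 22 + 2
22 = 11 × 2 + 0

GCD(526, 550) = 2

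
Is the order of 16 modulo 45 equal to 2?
No, the actual order is 3, not 2.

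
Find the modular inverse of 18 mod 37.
18^(-1) ≡ 35 (mod 37). Verification: 18 × 35 = 630 ≡ 1 (mod 37)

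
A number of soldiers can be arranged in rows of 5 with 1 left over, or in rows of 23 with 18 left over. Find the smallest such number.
M = 5 × 23 = 115. M₁ = 23, y₁ ≡ 2 (mod 5). M₂ = 5, y₂ ≡ 14 (mod 23). m = 1×23×2 + 18×5×14 ≡ 41 (mod 115). The smallest positive such number is 41.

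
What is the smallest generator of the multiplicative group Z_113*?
p - 1 = 112 has prime divisors 2, 7. h is a primitive root mod 113 iff h^(112/q) ≢ 1 (mod 113) for each such q.
h = 2: 2^56 ≡ 1, 2^16 ≡ 109 (mod 113); 2^56 ≡ 1, so not a primitive root.
h = 3: 3^56 ≡ 112, 3^16 ≡ 49 (mod 113); none is 1, so 3 has order 112 and is a primitive root.
The smallest primitive root mod 113 is g = 3.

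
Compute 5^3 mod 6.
3 = 2 + 1 (binary 11). Repeated squaring mod 6: 5^1 ≡ 5; 5^2 ≡ 5² = 25 ≡ 1. Multiply: 5^3 = 5^2 × 5^1 ≡ 1 × 5 (mod 6): 1 × 5 = 5 ≡ 5. So 5^3 ≡ 5 (mod 6).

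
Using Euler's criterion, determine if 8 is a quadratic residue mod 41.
By Euler's criterion: 8^{20} ≡ 1 (mod 41). Since this equals 1, 8 is a QR.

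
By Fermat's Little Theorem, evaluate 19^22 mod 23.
By Fermat's Little Theorem, 19^{22} ≡ 1 (mod 23) since 23 is prime and gcd(19, 23) = 1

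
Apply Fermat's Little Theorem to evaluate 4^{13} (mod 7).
4

By Fermat's Little Theorem, a^(p-1) ≡ 1 (mod p) for prime p and gcd(a, p) = 1
Here p = 7, so 4^6 ≡ 1 (mod 7)
We can reduce the exponent: 13 mod 6 = 1
So 4^13 ≡ 4^1 (mod 7)
Computing: 4^1 mod 7 = 4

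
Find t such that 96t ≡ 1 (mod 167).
96^(-1) ≡ 127 (mod 167). Verification: 96 × 127 = 12192 ≡ 1 (mod 167)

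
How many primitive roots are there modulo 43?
12

The number of primitive roots modulo p is φ(p-1) = φ(42)
φ(42) = 12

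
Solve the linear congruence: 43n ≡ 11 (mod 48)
17

Since gcd(43, 48) = 1 divides 11, a solution exists.
Multiply both sides by the inverse of 43 mod 48:
  43^(-1) mod 48 = 19
  x ≡ 19 × 11 ≡ 209 ≡ 17 (mod 48)
Verification: 43 × 17 = 731 = 15 × 48 + 11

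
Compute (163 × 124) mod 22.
16

(163 × 124) = 20212
20212 mod 22 = 16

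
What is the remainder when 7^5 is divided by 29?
5 = 4 + 1 (binary 101). Repeated squaring mod 29: 7^1 ≡ 7; 7^2 ≡ 7² = 49 ≡ 20; 7^4 ≡ 20² = 400 ≡ 23. Multiply: 7^5 = 7^4 × 7^1 ≡ 23 × 7 (mod 29): 23 × 7 = 161 ≡ 16. So 7^5 ≡ 16 (mod 29).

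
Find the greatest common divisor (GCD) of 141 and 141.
141

Using the Euclidean algorithm:
141 = 1 × 141 + 0

GCD(141, 141) = 141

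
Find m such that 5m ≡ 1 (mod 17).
5^(-1) ≡ 7 (mod 17). Verification: 5 × 7 = 35 ≡ 1 (mod 17)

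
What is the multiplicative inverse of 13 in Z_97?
15

Using Extended Euclidean Algorithm:
gcd(13, 97) = 1
Bezout coefficients: 13 × 15 + 97 × -2 = 1
So 13 × 15 ≡ 1 (mod 97)
The inverse is 15 mod 97 = 15
Verification: 13 × 15 = 195 = 2 × 97 + 1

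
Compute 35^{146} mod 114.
85

Using successive squaring:
Binary expansion of 146: 10010010
Powers of 35 mod 114 (each is the square of the previous):
  35^1 ≡ 35 (mod 114)
  35^2 ≡ 35² = 1225 ≡ 85 (mod 114)
  35^4 ≡ 85² = 7225 ≡ 43 (mod 114)
  35^8 ≡ 43² = 1849 ≡ 25 (mod 114)
  35^16 ≡ 25² = 625 ≡ 55 (mod 114)
  35^32 ≡ 55² = 3025 ≡ 61 (mod 114)
  35^64 ≡ 61² = 3721 ≡ 73 (mod 114)
  35^128 ≡ 73² = 5329 ≡ 85 (mod 114)
146 = 128 + 16 + 2, so 35^146 = 35^128 × 35^16 × 35^2 ≡ 85 × 55 × 85 (mod 114)
Multiplying step by step:
  85 × 55 = 4675 ≡ 1 (mod 114)
  1 × 85 = 85 ≡ 85 (mod 114)
Result: 35^146 ≡ 85 (mod 114)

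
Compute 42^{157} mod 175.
77

Using successive squaring:
Binary expansion of 157: 10011101
Powers of 42 mod 175 (each is the square of the previous):
  42^1 ≡ 42 (mod 175)
  42^2 ≡ 42² = 1764 ≡ 14 (mod 175)
  42^4 ≡ 14² = 196 ≡ 21 (mod 175)
  42^8 ≡ 21² = 441 ≡ 91 (mod 175)
  42^16 ≡ 91² = 8281 ≡ 56 (mod 175)
  42^32 ≡ 56² = 3136 ≡ 161 (mod 175)
  42^64 ≡ 161² = 25921 ≡ 21 (mod 175)
  42^128 ≡ 21² = 441 ≡ 91 (mod 175)
157 = 128 + 16 + 8 + 4 + 1, so 42^157 = 42^128 × 42^16 × 42^8 × 42^4 × 42^1 ≡ 91 × 56 × 91 × 21 × 42 (mod 175)
Multiplying step by step:
  91 × 56 = 5096 ≡ 21 (mod 175)
  21 × 91 = 1911 ≡ 161 (mod 175)
  161 × 21 = 3381 ≡ 56 (mod 175)
  56 × 42 = 2352 ≡ 77 (mod 175)
Result: 42^157 ≡ 77 (mod 175)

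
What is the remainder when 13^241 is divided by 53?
Using Fermat: 13^{52} ≡ 1 (mod 53). 241 ≡ 33 (mod 52). So 13^{241} ≡ 13^{33} ≡ 15 (mod 53)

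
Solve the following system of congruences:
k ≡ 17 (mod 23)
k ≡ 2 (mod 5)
17

Using the Chinese Remainder Theorem:
M = product of moduli = 115
For equation 1: M_1 = 5, 5 ≡ 5 (mod 23), inverse of 5 mod 23 is 14 (check: 5 × 14 = 70 ≡ 1 (mod 23))
For equation 2: M_2 = 23, 23 ≡ 3 (mod 5), inverse of 23 mod 5 is 2 (check: 3 × 2 = 6 ≡ 1 (mod 5))
Combine: k ≡ Σ r_i×M_i×(M_i⁻¹ mod m_i) = 17×5×14 + 2×23×2 = 1190 + 92 = 1282
1282 mod 115 = 17
k ≡ 17 (mod 115)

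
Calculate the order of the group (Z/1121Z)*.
1044

Prime factorization: 1121 = 19 × 59
Using the formula φ(n) = n × Π(1 - 1/p) for each prime factor p:
φ(1121) = 1121 × (1 - 1/19) × (1 - 1/59)
φ(1121) = 1044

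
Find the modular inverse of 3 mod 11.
3^(-1) ≡ 4 (mod 11). Verification: 3 × 4 = 12 ≡ 1 (mod 11)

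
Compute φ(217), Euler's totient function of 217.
180

Prime factorization: 217 = 7 × 31
Using the formula φ(n) = n × Π(1 - 1/p) for each prime factor p:
φ(217) = 217 × (1 - 1/7) × (1 - 1/31)
φ(217) = 180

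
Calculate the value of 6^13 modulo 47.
Using repeated squaring. 13 = 8 + 4 + 1 (binary 1101). Repeated squaring mod 47: 6^1 ≡ 6; 6^2 ≡ 6² = 36 ≡ 36; 6^4 ≡ 36² = 1296 ≡ 27; 6^8 ≡ 27² = 729 ≡ 24. Multiply: 6^13 = 6^8 × 6^4 × 6^1 ≡ 24 × 27 × 6 (mod 47): 24 × 27 = 648 ≡ 37; 37 × 6 = 222 ≡ 34. So 6^13 ≡ 34 (mod 47).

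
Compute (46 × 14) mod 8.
4

(46 × 14) = 644
644 mod 8 = 4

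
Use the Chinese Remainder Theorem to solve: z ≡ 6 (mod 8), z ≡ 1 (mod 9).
M = 8 × 9 = 72. M₁ = 9, y₁ ≡ 1 (mod 8). M₂ = 8, y₂ ≡ 8 (mod 9). z = 6×9×1 + 1×8×8 ≡ 46 (mod 72)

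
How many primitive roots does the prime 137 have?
Number of primitive roots mod 137 = φ(136) = 64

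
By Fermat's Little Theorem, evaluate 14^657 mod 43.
By Fermat: 14^{42} ≡ 1 (mod 43). 657 ≡ 27 (mod 42). So 14^{657} ≡ 14^{27} ≡ 21 (mod 43)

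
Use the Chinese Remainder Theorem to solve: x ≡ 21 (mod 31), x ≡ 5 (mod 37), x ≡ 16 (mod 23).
13103

Using the Chinese Remainder Theorem:
M = product of moduli = 26381
For equation 1: M_1 = 851, 851 ≡ 14 (mod 31), inverse of 851 mod 31 is 20 (check: 14 × 20 = 280 ≡ 1 (mod 31))
For equation 2: M_2 = 713, 713 ≡ 10 (mod 37), inverse of 713 mod 37 is 26 (check: 10 × 26 = 260 ≡ 1 (mod 37))
For equation 3: M_3 = 1147, 1147 ≡ 20 (mod 23), inverse of 1147 mod 23 is 15 (check: 20 × 15 = 300 ≡ 1 (mod 23))
Combine: x ≡ Σ r_i×M_i×(M_i⁻¹ mod m_i) = 21×851×20 + 5×713×26 + 16×1147×15 = 357420 + 92690 + 275280 = 725390
725390 mod 26381 = 13103
x ≡ 13103 (mod 26381)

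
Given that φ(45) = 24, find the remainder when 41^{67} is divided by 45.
By Euler: 41^{24} ≡ 1 (mod 45) since gcd(41, 45) = 1. 67 = 2×24 + 19. So 41^{67} ≡ 41^{19} ≡ 41 (mod 45)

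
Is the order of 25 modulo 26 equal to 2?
Yes, ord_26(25) = 2.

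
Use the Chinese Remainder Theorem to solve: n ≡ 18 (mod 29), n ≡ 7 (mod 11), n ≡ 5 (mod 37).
9588

Using the Chinese Remainder Theorem:
M = product of moduli = 11803
For equation 1: M_1 = 407, 407 ≡ 1 (mod 29), inverse of 407 mod 29 is 1 (check: 1 × 1 = 1 ≡ 1 (mod 29))
For equation 2: M_2 = 1073, 1073 ≡ 6 (mod 11), inverse of 1073 mod 11 is 2 (check: 6 × 2 = 12 ≡ 1 (mod 11))
For equation 3: M_3 = 319, 319 ≡ 23 (mod 37), inverse of 319 mod 37 is 29 (check: 23 × 29 = 667 ≡ 1 (mod 37))
Combine: n ≡ Σ r_i×M_i×(M_i⁻¹ mod m_i) = 18×407×1 + 7×1073×2 + 5×319×29 = 7326 + 15022 + 46255 = 68603
68603 mod 11803 = 9588
n ≡ 9588 (mod 11803)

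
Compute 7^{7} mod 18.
7

Using successive squaring:
Binary expansion of 7: 111
Powers of 7 mod 18 (each is the square of the previous):
  7^1 ≡ 7 (mod 18)
  7^2 ≡ 7² = 49 ≡ 13 (mod 18)
  7^4 ≡ 13² = 169 ≡ 7 (mod 18)
7 = 4 + 2 + 1, so 7^7 = 7^4 × 7^2 × 7^1 ≡ 7 × 13 × 7 (mod 18)
Multiplying step by step:
  7 × 13 = 91 ≡ 1 (mod 18)
  1 × 7 = 7 ≡ 7 (mod 18)
Result: 7^7 ≡ 7 (mod 18)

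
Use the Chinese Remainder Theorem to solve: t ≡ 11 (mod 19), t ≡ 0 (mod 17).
M = 19 × 17 = 323. M₁ = 17, y₁ ≡ 9 (mod 19). M₂ = 19, y₂ ≡ 9 (mod 17). t = 11×17×9 + 0×19×9 ≡ 68 (mod 323)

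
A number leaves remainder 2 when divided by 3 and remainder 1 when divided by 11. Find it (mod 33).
M = 3 × 11 = 33. M₁ = 11, y₁ ≡ 2 (mod 3). M₂ = 3, y₂ ≡ 4 (mod 11). n = 2×11×2 + 1×3×4 ≡ 23 (mod 33)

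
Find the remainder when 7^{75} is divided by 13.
By Fermat: 7^{12} ≡ 1 (mod 13). 75 = 6×12 + 3. So 7^{75} ≡ 7^{3} ≡ 5 (mod 13)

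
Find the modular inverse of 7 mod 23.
7^(-1) ≡ 10 (mod 23). Verification: 7 × 10 = 70 ≡ 1 (mod 23)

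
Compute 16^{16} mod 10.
6

Using successive squaring:
Binary expansion of 16: 10000
Powers of 16 mod 10 (each is the square of the previous):
  16^1 ≡ 6 (mod 10)
  16^2 ≡ 6² = 36 ≡ 6 (mod 10)
  16^4 ≡ 6² = 36 ≡ 6 (mod 10)
  16^8 ≡ 6² = 36 ≡ 6 (mod 10)
  16^16 ≡ 6² = 36 ≡ 6 (mod 10)
16 is a power of 2, so 16^16 is the last square: ≡ 6 (mod 10)
Result: 16^16 ≡ 6 (mod 10)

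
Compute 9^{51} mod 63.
36

Using successive squaring:
Binary expansion of 51: 110011
Powers of 9 mod 63 (each is the square of the previous):
  9^1 ≡ 9 (mod 63)
  9^2 ≡ 9² = 81 ≡ 18 (mod 63)
  9^4 ≡ 18² = 324 ≡ 9 (mod 63)
  9^8 ≡ 9² = 81 ≡ 18 (mod 63)
  9^16 ≡ 18² = 324 ≡ 9 (mod 63)
  9^32 ≡ 9² = 81 ≡ 18 (mod 63)
51 = 32 + 16 + 2 + 1, so 9^51 = 9^32 × 9^16 × 9^2 × 9^1 ≡ 18 × 9 × 18 × 9 (mod 63)
Multiplying step by step:
  18 × 9 = 162 ≡ 36 (mod 63)
  36 × 18 = 648 ≡ 18 (mod 63)
  18 × 9 = 162 ≡ 36 (mod 63)
Result: 9^51 ≡ 36 (mod 63)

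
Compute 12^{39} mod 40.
8

Using successive squaring:
Binary expansion of 39: 100111
Powers of 12 mod 40 (each is the square of the previous):
  12^1 ≡ 12 (mod 40)
  12^2 ≡ 12² = 144 ≡ 24 (mod 40)
  12^4 ≡ 24² = 576 ≡ 16 (mod 40)
  12^8 ≡ 16² = 256 ≡ 16 (mod 40)
  12^16 ≡ 16² = 256 ≡ 16 (mod 40)
  12^32 ≡ 16² = 256 ≡ 16 (mod 40)
39 = 32 + 4 + 2 + 1, so 12^39 = 12^32 × 12^4 × 12^2 × 12^1 ≡ 16 × 16 × 24 × 12 (mod 40)
Multiplying step by step:
  16 × 16 = 256 ≡ 16 (mod 40)
  16 × 24 = 384 ≡ 24 (mod 40)
  24 × 12 = 288 ≡ 8 (mod 40)
Result: 12^39 ≡ 8 (mod 40)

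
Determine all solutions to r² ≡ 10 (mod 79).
The square roots of 10 mod 79 are 22 and 57. Verify: 22² = 484 ≡ 10 (mod 79)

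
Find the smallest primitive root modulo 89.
p - 1 = 88 has prime divisors 2, 11. h is a primitive root mod 89 iff h^(88/q) ≢ 1 (mod 89) for each such q.
h = 2: 2^44 ≡ 1, 2^8 ≡ 78 (mod 89); 2^44 ≡ 1, so not a primitive root.
h = 3: 3^44 ≡ 88, 3^8 ≡ 64 (mod 89); none is 1, so 3 has order 88 and is a primitive root.
The smallest primitive root mod 89 is g = 3.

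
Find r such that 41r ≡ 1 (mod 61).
41^(-1) ≡ 3 (mod 61). Verification: 41 × 3 = 123 ≡ 1 (mod 61)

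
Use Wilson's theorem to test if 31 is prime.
(30)! mod 31 = 30. Since 30 ≡ -1 (mod 31), 31 is prime.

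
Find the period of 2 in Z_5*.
Powers of 2 mod 5: 2^1≡2, 2^2≡4, 2^3≡3, 2^4≡1. Order = 4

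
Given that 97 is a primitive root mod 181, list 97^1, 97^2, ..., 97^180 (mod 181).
g^1, g^2, ..., g^{180} mod 181: {97, 178, 71, 9, 149, 154, 96, 81, 74, 119, 140, 5, 123, 166, 174, 45, 21, 46, 118, 43, 8, 52, 157, 25, 72, 106, 146, 44, 105, 49, 47, 34, 40, 79, 61, 125, 179, 168, 6, 39, 163, 64, 54, 170, 19, 33, 124, 82, 171, 116, 30, 14, 91, 139, 89, 126, 95, 165, 77, 48, 131, 37, 150, 70, 93, 152, 83, 87, 113, 101, 23, 59, 112, 4, 26, 169, 103, 36, 53, 73, 22, 143, 115, 114, 17, 20, 130, 121, 153, 180, 84, 3, 110, 172, 32, 27, 85, 100, 107, 62, 41, 176, 58, 15, 7, 136, 160, 135, 63, 138, 173, 129, 24, 156, 109, 75, 35, 137, 76, 132, 134, 147, 141, 102, 120, 56, 2, 13, 175, 142, 18, 117, 127, 11, 162, 148, 57, 99, 10, 65, 151, 167, 90, 42, 92, 55, 86, 16, 104, 133, 50, 144, 31, 111, 88, 29, 98, 94, 68, 80, 158, 122, 69, 177, 155, 12, 78, 145, 128, 108, 159, 38, 66, 67, 164, 161, 51, 60, 28, 1}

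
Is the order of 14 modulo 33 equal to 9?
No, the actual order is 10, not 9.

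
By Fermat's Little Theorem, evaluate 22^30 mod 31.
By Fermat's Little Theorem, 22^{30} ≡ 1 (mod 31) since 31 is prime and gcd(22, 31) = 1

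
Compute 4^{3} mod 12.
4

Using successive squaring:
Binary expansion of 3: 11
Powers of 4 mod 12 (each is the square of the previous):
  4^1 ≡ 4 (mod 12)
  4^2 ≡ 4² = 16 ≡ 4 (mod 12)
3 = 2 + 1, so 4^3 = 4^2 × 4^1 ≡ 4 × 4 (mod 12)
Multiplying step by step:
  4 × 4 = 16 ≡ 4 (mod 12)
Result: 4^3 ≡ 4 (mod 12)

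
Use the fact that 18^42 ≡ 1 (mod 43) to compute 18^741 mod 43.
By Fermat: 18^{42} ≡ 1 (mod 43). 741 ≡ 27 (mod 42). So 18^{741} ≡ 18^{27} ≡ 2 (mod 43)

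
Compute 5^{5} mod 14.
3

Using successive squaring:
Binary expansion of 5: 101
Powers of 5 mod 14 (each is the square of the previous):
  5^1 ≡ 5 (mod 14)
  5^2 ≡ 5² = 25 ≡ 11 (mod 14)
  5^4 ≡ 11² = 121 ≡ 9 (mod 14)
5 = 4 + 1, so 5^5 = 5^4 × 5^1 ≡ 9 × 5 (mod 14)
Multiplying step by step:
  9 × 5 = 45 ≡ 3 (mod 14)
Result: 5^5 ≡ 3 (mod 14)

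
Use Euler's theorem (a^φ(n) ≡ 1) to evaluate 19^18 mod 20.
By Euler: 19^{8} ≡ 1 (mod 20) since gcd(19, 20) = 1. 18 = 2×8 + 2. So 19^{18} ≡ 19^{2} ≡ 1 (mod 20)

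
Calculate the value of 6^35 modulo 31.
Using Fermat: 6^{30} ≡ 1 (mod 31). 35 ≡ 5 (mod 30). So 6^{35} ≡ 6^{5} ≡ 26 (mod 31)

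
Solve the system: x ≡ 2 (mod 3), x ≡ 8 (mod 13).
M = 3 × 13 = 39. M₁ = 13, y₁ ≡ 1 (mod 3). M₂ = 3, y₂ ≡ 9 (mod 13). x = 2×13×1 + 8×3×9 ≡ 8 (mod 39)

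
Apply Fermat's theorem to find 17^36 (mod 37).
By Fermat's Little Theorem, 17^{36} ≡ 1 (mod 37) since 37 is prime and gcd(17, 37) = 1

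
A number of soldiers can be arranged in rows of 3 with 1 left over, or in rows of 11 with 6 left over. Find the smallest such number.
M = 3 × 11 = 33. M₁ = 11, y₁ ≡ 2 (mod 3). M₂ = 3, y₂ ≡ 4 (mod 11). m = 1×11×2 + 6×3×4 ≡ 28 (mod 33). The smallest positive such number is 28.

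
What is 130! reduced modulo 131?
By Wilson's theorem, (130)! ≡ -1 ≡ 130 (mod 131)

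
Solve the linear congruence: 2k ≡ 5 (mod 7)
6

Since gcd(2, 7) = 1 divides 5, a solution exists.
Multiply both sides by the inverse of 2 mod 7:
  2^(-1) mod 7 = 4
  x ≡ 4 × 5 ≡ 20 ≡ 6 (mod 7)
Verification: 2 × 6 = 12 = 1 × 7 + 5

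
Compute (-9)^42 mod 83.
Using repeated squaring. (-9) ≡ 74 (mod 83). 42 = 32 + 8 + 2 (binary 101010). Repeated squaring mod 83: 74^1 ≡ 74; 74^2 ≡ 74² = 5476 ≡ 81; 74^4 ≡ 81² = 6561 ≡ 4; 74^8 ≡ 4² = 16 ≡ 16; 74^16 ≡ 16² = 256 ≡ 7; 74^32 ≡ 7² = 49 ≡ 49. Multiply: (-9)^42 ≡ 74^32 × 74^8 × 74^2 ≡ 49 × 16 × 81 (mod 83): 49 × 16 = 784 ≡ 37; 37 × 81 = 2997 ≡ 9. So (-9)^42 ≡ 9 (mod 83).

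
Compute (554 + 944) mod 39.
16

(554 + 944) = 1498
1498 mod 39 = 16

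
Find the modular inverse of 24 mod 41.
24^(-1) ≡ 12 (mod 41). Verification: 24 × 12 = 288 ≡ 1 (mod 41)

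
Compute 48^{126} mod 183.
123

Using successive squaring:
Binary expansion of 126: 1111110
Powers of 48 mod 183 (each is the square of the previous):
  48^1 ≡ 48 (mod 183)
  48^2 ≡ 48² = 2304 ≡ 108 (mod 183)
  48^4 ≡ 108² = 11664 ≡ 135 (mod 183)
  48^8 ≡ 135² = 18225 ≡ 108 (mod 183)
  48^16 ≡ 108² = 11664 ≡ 135 (mod 183)
  48^32 ≡ 135² = 18225 ≡ 108 (mod 183)
  48^64 ≡ 108² = 11664 ≡ 135 (mod 183)
126 = 64 + 32 + 16 + 8 + 4 + 2, so 48^126 = 48^64 × 48^32 × 48^16 × 48^8 × 48^4 × 48^2 ≡ 135 × 108 × 135 × 108 × 135 × 108 (mod 183)
Multiplying step by step:
  135 × 108 = 14580 ≡ 123 (mod 183)
  123 × 135 = 16605 ≡ 135 (mod 183)
  135 × 108 = 14580 ≡ 123 (mod 183)
  123 × 135 = 16605 ≡ 135 (mod 183)
  135 × 108 = 14580 ≡ 123 (mod 183)
Result: 48^126 ≡ 123 (mod 183)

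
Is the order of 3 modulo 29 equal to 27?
No, the actual order is 28, not 27.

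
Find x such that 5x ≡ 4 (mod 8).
4

Since gcd(5, 8) = 1 divides 4, a solution exists.
Multiply both sides by the inverse of 5 mod 8:
  5^(-1) mod 8 = 5
  x ≡ 5 × 4 ≡ 20 ≡ 4 (mod 8)
Verification: 5 × 4 = 20 = 2 × 8 + 4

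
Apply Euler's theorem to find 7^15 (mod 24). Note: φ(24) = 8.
By Euler: 7^{8} ≡ 1 (mod 24) since gcd(7, 24) = 1. 15 = 1×8 + 7. So 7^{15} ≡ 7^{7} ≡ 7 (mod 24)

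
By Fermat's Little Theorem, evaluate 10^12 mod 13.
By Fermat's Little Theorem, 10^{12} ≡ 1 (mod 13) since 13 is prime and gcd(10, 13) = 1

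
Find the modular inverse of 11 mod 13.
11^(-1) ≡ 6 (mod 13). Verification: 11 × 6 = 66 ≡ 1 (mod 13)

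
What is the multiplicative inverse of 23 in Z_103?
23^(-1) ≡ 9 (mod 103). Verification: 23 × 9 = 207 ≡ 1 (mod 103)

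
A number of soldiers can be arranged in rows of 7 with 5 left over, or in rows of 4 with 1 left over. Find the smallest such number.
M = 7 × 4 = 28. M₁ = 4, y₁ ≡ 2 (mod 7). M₂ = 7, y₂ ≡ 3 (mod 4). z = 5×4×2 + 1×7×3 ≡ 5 (mod 28). The smallest positive such number is 5.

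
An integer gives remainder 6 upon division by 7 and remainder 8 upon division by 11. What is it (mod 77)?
M = 7 × 11 = 77. M₁ = 11, y₁ ≡ 2 (mod 7). M₂ = 7, y₂ ≡ 8 (mod 11). m = 6×11×2 + 8×7×8 ≡ 41 (mod 77). The smallest positive such number is 41.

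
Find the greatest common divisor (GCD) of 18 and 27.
9

Using the Euclidean algorithm:
18 = 0 × 27 + 18
27 = 1 × 18 + 9
18 = 2 × 9 + 0

GCD(18, 27) = 9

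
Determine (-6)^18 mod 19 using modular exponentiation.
Using Fermat: (-6)^{18} ≡ 1 (mod 19). 18 ≡ 0 (mod 18). So (-6)^{18} ≡ (-6)^{0} ≡ 1 (mod 19)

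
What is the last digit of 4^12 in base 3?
Using Fermat: 4^{2} ≡ 1 (mod 3). 12 ≡ 0 (mod 2). So 4^{12} ≡ 4^{0} ≡ 1 (mod 3)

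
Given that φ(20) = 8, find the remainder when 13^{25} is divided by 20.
By Euler: 13^{8} ≡ 1 (mod 20) since gcd(13, 20) = 1. 25 = 3×8 + 1. So 13^{25} ≡ 13^{1} ≡ 13 (mod 20)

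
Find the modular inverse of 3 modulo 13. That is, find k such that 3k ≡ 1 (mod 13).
9

Using Extended Euclidean Algorithm:
gcd(3, 13) = 1
Bezout coefficients: 3 × -4 + 13 × 1 = 1
So 3 × -4 ≡ 1 (mod 13)
The inverse is -4 mod 13 = 9
Verification: 3 × 9 = 27 = 2 × 13 + 1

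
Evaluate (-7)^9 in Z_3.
(-7) ≡ 2 (mod 3). 9 = 8 + 1 (binary 1001). Repeated squaring mod 3: 2^1 ≡ 2; 2^2 ≡ 2² = 4 ≡ 1; 2^4 ≡ 1² = 1 ≡ 1; 2^8 ≡ 1² = 1 ≡ 1. Multiply: (-7)^9 ≡ 2^8 × 2^1 ≡ 1 × 2 (mod 3): 1 × 2 = 2 ≡ 2. So (-7)^9 ≡ 2 (mod 3).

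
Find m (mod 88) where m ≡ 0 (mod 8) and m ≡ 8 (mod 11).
M = 8 × 11 = 88. M₁ = 11, y₁ ≡ 3 (mod 8). M₂ = 8, y₂ ≡ 7 (mod 11). m = 0×11×3 + 8×8×7 ≡ 8 (mod 88)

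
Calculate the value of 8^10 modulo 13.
10 = 8 + 2 (binary 1010). Repeated squaring mod 13: 8^1 ≡ 8; 8^2 ≡ 8² = 64 ≡ 12; 8^4 ≡ 12² = 144 ≡ 1; 8^8 ≡ 1² = 1 ≡ 1. Multiply: 8^10 = 8^8 × 8^2 ≡ 1 × 12 (mod 13): 1 × 12 = 12 ≡ 12. So 8^10 ≡ 12 (mod 13).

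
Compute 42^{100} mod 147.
0

Using successive squaring:
Binary expansion of 100: 1100100
Powers of 42 mod 147 (each is the square of the previous):
  42^1 ≡ 42 (mod 147)
  42^2 ≡ 42² = 1764 ≡ 0 (mod 147)
  42^4 ≡ 0² = 0 ≡ 0 (mod 147)
  42^8 ≡ 0² = 0 ≡ 0 (mod 147)
  42^16 ≡ 0² = 0 ≡ 0 (mod 147)
  42^32 ≡ 0² = 0 ≡ 0 (mod 147)
  42^64 ≡ 0² = 0 ≡ 0 (mod 147)
100 = 64 + 32 + 4, so 42^100 = 42^64 × 42^32 × 42^4 ≡ 0 × 0 × 0 (mod 147)
Multiplying step by step:
  0 × 0 = 0 ≡ 0 (mod 147)
  0 × 0 = 0 ≡ 0 (mod 147)
Result: 42^100 ≡ 0 (mod 147)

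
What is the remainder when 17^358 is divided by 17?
Using repeated squaring. 17 ≡ 0 (mod 17). 358 = 256 + 64 + 32 + 4 + 2 (binary 101100110). Repeated squaring mod 17: 0^1 ≡ 0; 0^2 ≡ 0² = 0 ≡ 0; 0^4 ≡ 0² = 0 ≡ 0; 0^8 ≡ 0² = 0 ≡ 0; 0^16 ≡ 0² = 0 ≡ 0; 0^32 ≡ 0² = 0 ≡ 0; 0^64 ≡ 0² = 0 ≡ 0; 0^128 ≡ 0² = 0 ≡ 0; 0^256 ≡ 0² = 0 ≡ 0. Multiply: 17^358 ≡ 0^256 × 0^64 × 0^32 × 0^4 × 0^2 ≡ 0 × 0 × 0 × 0 × 0 (mod 17): 0 × 0 = 0 ≡ 0; 0 × 0 = 0 ≡ 0; 0 × 0 = 0 ≡ 0; 0 × 0 = 0 ≡ 0. So 17^358 ≡ 0 (mod 17).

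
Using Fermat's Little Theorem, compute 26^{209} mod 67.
37

By Fermat's Little Theorem, a^(p-1) ≡ 1 (mod p) for prime p and gcd(a, p) = 1
Here p = 67, so 26^66 ≡ 1 (mod 67)
We can reduce the exponent: 209 mod 66 = 11
So 26^209 ≡ 26^11 (mod 67)
Computing: 26^11 mod 67 = 37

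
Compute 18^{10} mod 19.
1

Using successive squaring:
Binary expansion of 10: 1010
Powers of 18 mod 19 (each is the square of the previous):
  18^1 ≡ 18 (mod 19)
  18^2 ≡ 18² = 324 ≡ 1 (mod 19)
  18^4 ≡ 1² = 1 ≡ 1 (mod 19)
  18^8 ≡ 1² = 1 ≡ 1 (mod 19)
10 = 8 + 2, so 18^10 = 18^8 × 18^2 ≡ 1 × 1 (mod 19)
Multiplying step by step:
  1 × 1 = 1 ≡ 1 (mod 19)
Result: 18^10 ≡ 1 (mod 19)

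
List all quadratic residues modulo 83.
QRs mod 83: {1, 3, 4, 7, 9, 10, 11, 12, 16, 17, 21, 23, 25, 26, 27, 28, 29, 30, 31, 33, 36, 37, 38, 40, 41, 44, 48, 49, 51, 59, 61, 63, 64, 65, 68, 69, 70, 75, 77, 78, 81}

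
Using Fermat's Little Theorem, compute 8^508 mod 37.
By Fermat: 8^{36} ≡ 1 (mod 37). 508 ≡ 4 (mod 36). So 8^{508} ≡ 8^{4} ≡ 26 (mod 37)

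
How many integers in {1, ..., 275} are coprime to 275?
200

Prime factorization: 275 = 5^2 × 11
Using the formula φ(n) = n × Π(1 - 1/p) for each prime factor p:
φ(275) = 275 × (1 - 1/5) × (1 - 1/11)
φ(275) = 200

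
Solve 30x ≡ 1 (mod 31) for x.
30

Using Extended Euclidean Algorithm:
gcd(30, 31) = 1
Bezout coefficients: 30 × -1 + 31 × 1 = 1
So 30 × -1 ≡ 1 (mod 31)
The inverse is -1 mod 31 = 30
Verification: 30 × 30 = 900 = 29 × 31 + 1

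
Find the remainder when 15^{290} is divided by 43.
By Fermat: 15^{42} ≡ 1 (mod 43). 290 = 6×42 + 38. So 15^{290} ≡ 15^{38} ≡ 40 (mod 43)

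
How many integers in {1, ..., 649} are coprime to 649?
580

Prime factorization: 649 = 11 × 59
Using the formula φ(n) = n × Π(1 - 1/p) for each prime factor p:
φ(649) = 649 × (1 - 1/11) × (1 - 1/59)
φ(649) = 580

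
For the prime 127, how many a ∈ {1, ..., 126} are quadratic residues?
For prime 127, there are (p-1)/2 = (127-1)/2 = 63 quadratic residues (excluding 0).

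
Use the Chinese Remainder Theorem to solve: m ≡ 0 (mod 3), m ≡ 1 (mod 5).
M = 3 × 5 = 15. M₁ = 5, y₁ ≡ 2 (mod 3). M₂ = 3, y₂ ≡ 2 (mod 5). m = 0×5×2 + 1×3×2 ≡ 6 (mod 15)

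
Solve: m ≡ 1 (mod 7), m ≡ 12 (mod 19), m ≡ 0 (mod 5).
M = 7 × 19 × 5 = 665. M₁ = 95, y₁ ≡ 2 (mod 7). M₂ = 35, y₂ ≡ 6 (mod 19). M₃ = 133, y₃ ≡ 2 (mod 5). m = 1×95×2 + 12×35×6 + 0×133×2 ≡ 50 (mod 665)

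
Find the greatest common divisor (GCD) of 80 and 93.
1

Using the Euclidean algorithm:
80 = 0 × 93 + 80
93 = 1 × 80 + 13
80 = 6 × 13 + 2
13 = 6 × 2 + 1
2 = 2 × 1 + 0

GCD(80, 93) = 1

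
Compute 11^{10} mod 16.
9

Using successive squaring:
Binary expansion of 10: 1010
Powers of 11 mod 16 (each is the square of the previous):
  11^1 ≡ 11 (mod 16)
  11^2 ≡ 11² = 121 ≡ 9 (mod 16)
  11^4 ≡ 9² = 81 ≡ 1 (mod 16)
  11^8 ≡ 1² = 1 ≡ 1 (mod 16)
10 = 8 + 2, so 11^10 = 11^8 × 11^2 ≡ 1 × 9 (mod 16)
Multiplying step by step:
  1 × 9 = 9 ≡ 9 (mod 16)
Result: 11^10 ≡ 9 (mod 16)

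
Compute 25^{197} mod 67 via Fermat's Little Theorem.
59

By Fermat's Little Theorem, a^(p-1) ≡ 1 (mod p) for prime p and gcd(a, p) = 1
Here p = 67, so 25^66 ≡ 1 (mod 67)
We can reduce the exponent: 197 mod 66 = 65
So 25^197 ≡ 25^65 (mod 67)
Computing: 25^65 mod 67 = 59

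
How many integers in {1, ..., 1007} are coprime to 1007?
936

Prime factorization: 1007 = 19 × 53
Using the formula φ(n) = n × Π(1 - 1/p) for each prime factor p:
φ(1007) = 1007 × (1 - 1/19) × (1 - 1/53)
φ(1007) = 936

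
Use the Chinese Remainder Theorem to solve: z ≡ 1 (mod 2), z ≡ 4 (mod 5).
M = 2 × 5 = 10. M₁ = 5, y₁ ≡ 1 (mod 2). M₂ = 2, y₂ ≡ 3 (mod 5). z = 1×5×1 + 4×2×3 ≡ 9 (mod 10)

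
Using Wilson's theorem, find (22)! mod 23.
By Wilson's theorem, (22)! ≡ -1 ≡ 22 (mod 23)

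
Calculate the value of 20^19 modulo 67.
Using repeated squaring. 19 = 16 + 2 + 1 (binary 10011). Repeated squaring mod 67: 20^1 ≡ 20; 20^2 ≡ 20² = 400 ≡ 65; 20^4 ≡ 65² = 4225 ≡ 4; 20^8 ≡ 4² = 16 ≡ 16; 20^16 ≡ 16² = 256 ≡ 55. Multiply: 20^19 = 20^16 × 20^2 × 20^1 ≡ 55 × 65 × 20 (mod 67): 55 × 65 = 3575 ≡ 24; 24 × 20 = 480 ≡ 11. So 20^19 ≡ 11 (mod 67).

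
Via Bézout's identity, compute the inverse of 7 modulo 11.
Extended GCD: 7(-3) + 11(2) = 1. So 7^(-1) ≡ 8 ≡ 8 (mod 11). Verify: 7 × 8 = 56 ≡ 1 (mod 11)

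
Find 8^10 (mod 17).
10 = 8 + 2 (binary 1010). Repeated squaring mod 17: 8^1 ≡ 8; 8^2 ≡ 8² = 64 ≡ 13; 8^4 ≡ 13² = 169 ≡ 16; 8^8 ≡ 16² = 256 ≡ 1. Multiply: 8^10 = 8^8 × 8^2 ≡ 1 × 13 (mod 17): 1 × 13 = 13 ≡ 13. So 8^10 ≡ 13 (mod 17).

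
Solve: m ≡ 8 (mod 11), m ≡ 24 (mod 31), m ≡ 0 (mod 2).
M = 11 × 31 × 2 = 682. M₁ = 62, y₁ ≡ 8 (mod 11). M₂ = 22, y₂ ≡ 24 (mod 31). M₃ = 341, y₃ ≡ 1 (mod 2). m = 8×62×8 + 24×22×24 + 0×341×1 ≡ 272 (mod 682)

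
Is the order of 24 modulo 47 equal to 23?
Yes, ord_47(24) = 23.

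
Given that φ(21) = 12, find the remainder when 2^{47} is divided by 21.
By Euler: 2^{12} ≡ 1 (mod 21) since gcd(2, 21) = 1. 47 = 3×12 + 11. So 2^{47} ≡ 2^{11} ≡ 11 (mod 21)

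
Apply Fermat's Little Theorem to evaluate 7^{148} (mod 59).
48

By Fermat's Little Theorem, a^(p-1) ≡ 1 (mod p) for prime p and gcd(a, p) = 1
Here p = 59, so 7^58 ≡ 1 (mod 59)
We can reduce the exponent: 148 mod 58 = 32
So 7^148 ≡ 7^32 (mod 59)
Computing: 7^32 mod 59 = 48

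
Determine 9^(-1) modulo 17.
9^(-1) ≡ 2 (mod 17). Verification: 9 × 2 = 18 ≡ 1 (mod 17)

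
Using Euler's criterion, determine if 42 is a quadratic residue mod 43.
By Euler's criterion: 42^{21} ≡ 42 (mod 43). Since this equals -1 (≡ 42), 42 is not a QR.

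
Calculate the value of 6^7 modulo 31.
7 = 4 + 2 + 1 (binary 111). Repeated squaring mod 31: 6^1 ≡ 6; 6^2 ≡ 6² = 36 ≡ 5; 6^4 ≡ 5² = 25 ≡ 25. Multiply: 6^7 = 6^4 × 6^2 × 6^1 ≡ 25 × 5 × 6 (mod 31): 25 × 5 = 125 ≡ 1; 1 × 6 = 6 ≡ 6. So 6^7 ≡ 6 (mod 31).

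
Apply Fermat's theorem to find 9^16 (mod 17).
By Fermat's Little Theorem, 9^{16} ≡ 1 (mod 17) since 17 is prime and gcd(9, 17) = 1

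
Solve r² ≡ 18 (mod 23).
The square roots of 18 mod 23 are 8 and 15. Verify: 8² = 64 ≡ 18 (mod 23)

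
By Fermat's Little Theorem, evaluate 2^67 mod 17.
By Fermat: 2^{16} ≡ 1 (mod 17). 67 = 4×16 + 3. So 2^{67} ≡ 2^{3} ≡ 8 (mod 17)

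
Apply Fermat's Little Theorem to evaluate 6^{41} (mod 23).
18

By Fermat's Little Theorem, a^(p-1) ≡ 1 (mod p) for prime p and gcd(a, p) = 1
Here p = 23, so 6^22 ≡ 1 (mod 23)
We can reduce the exponent: 41 mod 22 = 19
So 6^41 ≡ 6^19 (mod 23)
Computing: 6^19 mod 23 = 18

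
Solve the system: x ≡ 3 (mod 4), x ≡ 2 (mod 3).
M = 4 × 3 = 12. M₁ = 3, y₁ ≡ 3 (mod 4). M₂ = 4, y₂ ≡ 1 (mod 3). x = 3×3×3 + 2×4×1 ≡ 11 (mod 12)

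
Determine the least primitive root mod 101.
p - 1 = 100 has prime divisors 2, 5. h is a primitive root mod 101 iff h^(100/q) ≢ 1 (mod 101) for each such q.
h = 2: 2^50 ≡ 100, 2^20 ≡ 95 (mod 101); none is 1, so 2 has order 100 and is a primitive root.
The smallest primitive root mod 101 is g = 2.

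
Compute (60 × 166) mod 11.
5

(60 × 166) = 9960
9960 mod 11 = 5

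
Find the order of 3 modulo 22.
Powers of 3 mod 22: 3^1≡3, 3^2≡9, 3^3≡5, 3^4≡15, 3^5≡1. Order = 5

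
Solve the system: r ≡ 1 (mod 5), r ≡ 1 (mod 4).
M = 5 × 4 = 20. M₁ = 4, y₁ ≡ 4 (mod 5). M₂ = 5, y₂ ≡ 1 (mod 4). r = 1×4×4 + 1×5×1 ≡ 1 (mod 20)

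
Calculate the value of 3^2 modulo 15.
2 = 2 (binary 10). Repeated squaring mod 15: 3^1 ≡ 3; 3^2 ≡ 3² = 9 ≡ 9. So 3^2 ≡ 9 (mod 15).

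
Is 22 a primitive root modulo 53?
p - 1 = 52 has prime divisors 2, 13. Check 22^(52/q) mod 53 for each: 22^(52/2) = 22^26 ≡ 52, 22^(52/13) = 22^4 ≡ 49 (mod 53). None of these is 1, so 22 has order 52 = φ(53), so it is a primitive root mod 53.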